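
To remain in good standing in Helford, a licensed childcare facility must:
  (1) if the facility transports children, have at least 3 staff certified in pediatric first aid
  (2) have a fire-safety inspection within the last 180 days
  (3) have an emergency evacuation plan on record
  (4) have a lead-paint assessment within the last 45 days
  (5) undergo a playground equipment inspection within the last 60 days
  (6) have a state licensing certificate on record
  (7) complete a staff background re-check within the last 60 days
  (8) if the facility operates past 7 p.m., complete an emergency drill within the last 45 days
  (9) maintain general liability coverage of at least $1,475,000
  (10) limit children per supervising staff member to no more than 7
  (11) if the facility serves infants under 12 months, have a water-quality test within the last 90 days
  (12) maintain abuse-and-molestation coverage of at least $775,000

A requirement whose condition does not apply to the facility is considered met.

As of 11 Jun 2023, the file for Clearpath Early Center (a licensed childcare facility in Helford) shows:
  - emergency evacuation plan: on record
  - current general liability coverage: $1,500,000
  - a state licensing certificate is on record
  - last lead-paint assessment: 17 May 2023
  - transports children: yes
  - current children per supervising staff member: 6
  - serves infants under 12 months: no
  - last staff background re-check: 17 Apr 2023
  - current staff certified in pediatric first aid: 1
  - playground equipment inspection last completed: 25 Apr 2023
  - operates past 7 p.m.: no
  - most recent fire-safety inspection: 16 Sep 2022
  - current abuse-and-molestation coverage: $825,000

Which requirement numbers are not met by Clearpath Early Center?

1. condition 'transports children' holds; staff certified in pediatric first aid 1 < 3 → not met
2. fire-safety inspection 268 days ago vs limit 180 → not met
3. emergency evacuation plan present → met
4. lead-paint assessment 25 days ago vs limit 45 → met
5. playground equipment inspection 47 days ago vs limit 60 → met
6. state licensing certificate present → met
7. staff background re-check 55 days ago vs limit 60 → met
8. condition 'operates past 7 p.m.' does not hold → requirement n/a → met
9. general liability coverage $1,500,000 ≥ $1,475,000 → met
10. children per supervising staff member 6 ≤ 7 → met
11. condition 'serves infants under 12 months' does not hold → requirement n/a → met
12. abuse-and-molestation coverage $825,000 ≥ $775,000 → met
Not met: 1, 2

1, 2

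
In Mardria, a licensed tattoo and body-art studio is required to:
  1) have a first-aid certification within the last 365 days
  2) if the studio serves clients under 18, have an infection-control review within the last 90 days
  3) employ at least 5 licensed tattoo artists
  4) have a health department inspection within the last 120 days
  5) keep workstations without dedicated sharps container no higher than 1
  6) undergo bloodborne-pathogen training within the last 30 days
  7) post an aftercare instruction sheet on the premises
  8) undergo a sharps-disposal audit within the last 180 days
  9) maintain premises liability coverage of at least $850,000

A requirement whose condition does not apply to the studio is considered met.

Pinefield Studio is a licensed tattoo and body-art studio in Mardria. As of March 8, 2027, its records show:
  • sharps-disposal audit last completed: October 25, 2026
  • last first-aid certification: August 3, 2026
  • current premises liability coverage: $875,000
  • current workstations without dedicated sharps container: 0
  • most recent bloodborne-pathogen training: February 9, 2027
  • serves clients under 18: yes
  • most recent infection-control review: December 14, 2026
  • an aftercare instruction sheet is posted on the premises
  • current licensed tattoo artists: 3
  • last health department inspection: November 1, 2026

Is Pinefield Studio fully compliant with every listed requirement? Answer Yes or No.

No

1. first-aid certification 217 days ago vs limit 365 → met
2. condition 'serves clients under 18' holds; infection-control review 84 days ago vs limit 90 → met
3. licensed tattoo artists 3 < 5 → not met
4. health department inspection 127 days ago vs limit 120 → not met
5. workstations without dedicated sharps container 0 ≤ 1 → met
6. bloodborne-pathogen training 27 days ago vs limit 30 → met
7. aftercare instruction sheet present → met
8. sharps-disposal audit 134 days ago vs limit 180 → met
9. premises liability coverage $875,000 ≥ $850,000 → met
Not met: 3, 4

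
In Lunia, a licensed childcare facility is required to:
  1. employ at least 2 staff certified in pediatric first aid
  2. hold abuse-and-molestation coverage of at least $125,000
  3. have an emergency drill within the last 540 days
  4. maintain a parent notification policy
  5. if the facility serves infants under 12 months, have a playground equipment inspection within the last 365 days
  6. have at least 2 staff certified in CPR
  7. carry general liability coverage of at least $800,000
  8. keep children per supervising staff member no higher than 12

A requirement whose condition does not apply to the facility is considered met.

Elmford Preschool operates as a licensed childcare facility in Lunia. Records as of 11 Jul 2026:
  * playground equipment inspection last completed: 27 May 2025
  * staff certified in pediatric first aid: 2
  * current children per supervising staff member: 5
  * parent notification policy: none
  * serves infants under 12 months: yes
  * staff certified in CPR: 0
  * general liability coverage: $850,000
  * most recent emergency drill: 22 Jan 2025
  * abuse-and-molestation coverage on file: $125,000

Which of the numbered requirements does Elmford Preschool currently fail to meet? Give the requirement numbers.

4, 5, 6

1. staff certified in pediatric first aid 2 ≥ 2 → met
2. abuse-and-molestation coverage $125,000 ≥ $125,000 → met
3. emergency drill 535 days ago vs limit 540 → met
4. parent notification policy absent → not met
5. condition 'serves infants under 12 months' holds; playground equipment inspection 410 days ago vs limit 365 → not met
6. staff certified in CPR 0 < 2 → not met
7. general liability coverage $850,000 ≥ $800,000 → met
8. children per supervising staff member 5 ≤ 12 → met
Not met: 4, 5, 6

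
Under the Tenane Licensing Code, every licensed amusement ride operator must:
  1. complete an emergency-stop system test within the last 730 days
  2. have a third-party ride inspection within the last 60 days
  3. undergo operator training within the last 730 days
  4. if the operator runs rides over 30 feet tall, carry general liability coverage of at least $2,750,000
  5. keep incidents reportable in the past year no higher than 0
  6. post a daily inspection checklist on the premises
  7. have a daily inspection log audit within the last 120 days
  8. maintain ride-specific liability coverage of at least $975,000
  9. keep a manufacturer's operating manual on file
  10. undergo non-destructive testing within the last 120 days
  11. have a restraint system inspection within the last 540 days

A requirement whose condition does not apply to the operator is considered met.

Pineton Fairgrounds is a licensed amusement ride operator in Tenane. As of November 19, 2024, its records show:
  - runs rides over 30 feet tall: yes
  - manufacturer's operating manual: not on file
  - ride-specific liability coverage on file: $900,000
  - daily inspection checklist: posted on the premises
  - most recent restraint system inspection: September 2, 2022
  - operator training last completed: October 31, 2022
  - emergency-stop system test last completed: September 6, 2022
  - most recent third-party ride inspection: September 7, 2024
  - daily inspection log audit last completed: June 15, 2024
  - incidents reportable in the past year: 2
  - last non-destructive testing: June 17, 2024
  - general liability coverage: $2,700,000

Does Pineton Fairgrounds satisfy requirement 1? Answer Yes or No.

1. emergency-stop system test 805 days ago vs limit 730 → not met

No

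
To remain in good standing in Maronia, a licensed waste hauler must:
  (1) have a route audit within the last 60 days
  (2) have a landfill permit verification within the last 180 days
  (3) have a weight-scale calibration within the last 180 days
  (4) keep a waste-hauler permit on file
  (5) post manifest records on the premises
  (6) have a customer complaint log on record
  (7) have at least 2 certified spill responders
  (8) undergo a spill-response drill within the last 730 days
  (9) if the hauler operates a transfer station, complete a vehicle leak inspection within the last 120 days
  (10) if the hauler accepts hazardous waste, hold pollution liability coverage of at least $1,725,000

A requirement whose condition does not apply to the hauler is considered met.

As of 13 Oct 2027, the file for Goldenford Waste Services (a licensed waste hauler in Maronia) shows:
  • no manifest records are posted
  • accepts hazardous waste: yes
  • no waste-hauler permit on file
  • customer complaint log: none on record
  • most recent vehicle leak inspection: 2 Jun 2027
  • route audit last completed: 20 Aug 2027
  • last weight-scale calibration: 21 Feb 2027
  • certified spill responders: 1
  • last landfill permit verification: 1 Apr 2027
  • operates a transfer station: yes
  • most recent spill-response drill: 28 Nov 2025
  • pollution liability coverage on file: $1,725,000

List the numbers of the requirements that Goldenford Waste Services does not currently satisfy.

2, 3, 4, 5, 6, 7, 9

1. route audit 54 days ago vs limit 60 → met
2. landfill permit verification 195 days ago vs limit 180 → not met
3. weight-scale calibration 234 days ago vs limit 180 → not met
4. waste-hauler permit absent → not met
5. manifest records absent → not met
6. customer complaint log absent → not met
7. certified spill responders 1 < 2 → not met
8. spill-response drill 684 days ago vs limit 730 → met
9. condition 'operates a transfer station' holds; vehicle leak inspection 133 days ago vs limit 120 → not met
10. condition 'accepts hazardous waste' holds; pollution liability coverage $1,725,000 ≥ $1,725,000 → met
Not met: 2, 3, 4, 5, 6, 7, 9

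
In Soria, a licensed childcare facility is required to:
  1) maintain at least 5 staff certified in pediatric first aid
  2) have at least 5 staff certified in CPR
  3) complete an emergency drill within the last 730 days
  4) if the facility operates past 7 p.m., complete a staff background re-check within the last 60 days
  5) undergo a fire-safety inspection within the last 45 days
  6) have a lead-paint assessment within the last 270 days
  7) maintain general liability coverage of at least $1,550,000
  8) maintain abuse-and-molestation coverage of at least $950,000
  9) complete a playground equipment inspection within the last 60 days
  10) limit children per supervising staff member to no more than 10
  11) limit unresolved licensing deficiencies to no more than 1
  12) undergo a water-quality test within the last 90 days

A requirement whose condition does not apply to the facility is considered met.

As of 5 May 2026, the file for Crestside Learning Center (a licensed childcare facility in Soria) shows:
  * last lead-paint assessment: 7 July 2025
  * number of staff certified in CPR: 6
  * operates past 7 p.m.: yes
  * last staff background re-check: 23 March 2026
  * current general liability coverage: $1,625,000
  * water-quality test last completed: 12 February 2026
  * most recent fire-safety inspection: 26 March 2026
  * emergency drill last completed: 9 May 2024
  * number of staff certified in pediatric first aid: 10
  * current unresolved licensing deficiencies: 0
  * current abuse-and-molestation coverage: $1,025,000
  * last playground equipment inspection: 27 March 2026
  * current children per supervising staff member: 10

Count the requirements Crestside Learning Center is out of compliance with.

1. staff certified in pediatric first aid 10 ≥ 5 → met
2. staff certified in CPR 6 ≥ 5 → met
3. emergency drill 726 days ago vs limit 730 → met
4. condition 'operates past 7 p.m.' holds; staff background re-check 43 days ago vs limit 60 → met
5. fire-safety inspection 40 days ago vs limit 45 → met
6. lead-paint assessment 302 days ago vs limit 270 → not met
7. general liability coverage $1,625,000 ≥ $1,550,000 → met
8. abuse-and-molestation coverage $1,025,000 ≥ $950,000 → met
9. playground equipment inspection 39 days ago vs limit 60 → met
10. children per supervising staff member 10 ≤ 10 → met
11. unresolved licensing deficiencies 0 ≤ 1 → met
12. water-quality test 82 days ago vs limit 90 → met
Not met: 1 of 12

1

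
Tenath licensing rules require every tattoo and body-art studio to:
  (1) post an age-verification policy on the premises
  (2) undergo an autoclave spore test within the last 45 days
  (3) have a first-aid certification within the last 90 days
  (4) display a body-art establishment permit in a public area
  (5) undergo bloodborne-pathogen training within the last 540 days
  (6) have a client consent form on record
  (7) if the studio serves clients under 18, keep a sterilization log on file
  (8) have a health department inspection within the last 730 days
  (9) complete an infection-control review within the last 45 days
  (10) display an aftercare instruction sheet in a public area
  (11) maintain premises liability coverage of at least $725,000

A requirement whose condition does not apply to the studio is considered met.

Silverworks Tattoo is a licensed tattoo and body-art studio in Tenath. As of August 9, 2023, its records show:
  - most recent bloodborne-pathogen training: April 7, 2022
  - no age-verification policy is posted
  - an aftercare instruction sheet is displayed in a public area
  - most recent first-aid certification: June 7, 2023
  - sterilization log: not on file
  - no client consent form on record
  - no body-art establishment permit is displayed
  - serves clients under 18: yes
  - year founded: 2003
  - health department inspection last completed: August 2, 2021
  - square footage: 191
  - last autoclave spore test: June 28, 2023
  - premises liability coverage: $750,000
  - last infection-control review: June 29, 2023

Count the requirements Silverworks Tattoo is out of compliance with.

1. age-verification policy absent → not met
2. autoclave spore test 42 days ago vs limit 45 → met
3. first-aid certification 63 days ago vs limit 90 → met
4. body-art establishment permit absent → not met
5. bloodborne-pathogen training 489 days ago vs limit 540 → met
6. client consent form absent → not met
7. condition 'serves clients under 18' holds; sterilization log absent → not met
8. health department inspection 737 days ago vs limit 730 → not met
9. infection-control review 41 days ago vs limit 45 → met
10. aftercare instruction sheet present → met
11. premises liability coverage $750,000 ≥ $725,000 → met
Not met: 5 of 11

5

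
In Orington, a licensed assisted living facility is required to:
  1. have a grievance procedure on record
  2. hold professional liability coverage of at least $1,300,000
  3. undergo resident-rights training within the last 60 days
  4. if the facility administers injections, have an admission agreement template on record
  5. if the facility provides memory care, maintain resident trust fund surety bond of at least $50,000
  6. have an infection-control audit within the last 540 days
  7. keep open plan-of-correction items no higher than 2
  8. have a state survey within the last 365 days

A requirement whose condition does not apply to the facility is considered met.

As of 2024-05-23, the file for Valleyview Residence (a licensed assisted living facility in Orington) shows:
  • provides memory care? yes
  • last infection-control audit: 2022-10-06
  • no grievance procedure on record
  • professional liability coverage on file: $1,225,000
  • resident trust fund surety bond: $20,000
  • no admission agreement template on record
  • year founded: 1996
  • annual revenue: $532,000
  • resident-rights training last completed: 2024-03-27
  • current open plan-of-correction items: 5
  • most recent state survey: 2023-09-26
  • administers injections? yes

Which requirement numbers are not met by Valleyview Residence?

1, 2, 4, 5, 6, 7

1. grievance procedure absent → not met
2. professional liability coverage $1,225,000 < $1,300,000 → not met
3. resident-rights training 57 days ago vs limit 60 → met
4. condition 'administers injections' holds; admission agreement template absent → not met
5. condition 'provides memory care' holds; resident trust fund surety bond $20,000 < $50,000 → not met
6. infection-control audit 595 days ago vs limit 540 → not met
7. open plan-of-correction items 5 > 2 → not met
8. state survey 240 days ago vs limit 365 → met
Not met: 1, 2, 4, 5, 6, 7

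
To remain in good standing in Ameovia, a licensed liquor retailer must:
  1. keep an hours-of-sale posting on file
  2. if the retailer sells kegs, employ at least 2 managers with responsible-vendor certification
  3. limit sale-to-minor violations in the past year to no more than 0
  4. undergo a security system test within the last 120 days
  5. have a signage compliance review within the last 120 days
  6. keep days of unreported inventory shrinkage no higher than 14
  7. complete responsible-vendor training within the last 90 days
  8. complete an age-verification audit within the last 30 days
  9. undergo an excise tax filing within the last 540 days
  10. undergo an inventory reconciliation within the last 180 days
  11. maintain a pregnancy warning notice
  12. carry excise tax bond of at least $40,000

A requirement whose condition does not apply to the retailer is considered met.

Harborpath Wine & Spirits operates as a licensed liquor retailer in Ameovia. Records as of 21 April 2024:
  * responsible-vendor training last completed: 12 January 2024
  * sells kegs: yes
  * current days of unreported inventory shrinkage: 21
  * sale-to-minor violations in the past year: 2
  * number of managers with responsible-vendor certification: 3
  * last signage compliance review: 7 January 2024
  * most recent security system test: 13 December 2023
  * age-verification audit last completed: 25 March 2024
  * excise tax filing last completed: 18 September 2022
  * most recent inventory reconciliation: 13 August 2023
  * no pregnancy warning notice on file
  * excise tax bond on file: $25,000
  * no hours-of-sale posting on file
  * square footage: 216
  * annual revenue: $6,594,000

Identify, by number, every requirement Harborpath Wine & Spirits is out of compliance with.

1, 3, 4, 6, 7, 9, 10, 11, 12

1. hours-of-sale posting absent → not met
2. condition 'sells kegs' holds; managers with responsible-vendor certification 3 ≥ 2 → met
3. sale-to-minor violations in the past year 2 > 0 → not met
4. security system test 130 days ago vs limit 120 → not met
5. signage compliance review 105 days ago vs limit 120 → met
6. days of unreported inventory shrinkage 21 > 14 → not met
7. responsible-vendor training 100 days ago vs limit 90 → not met
8. age-verification audit 27 days ago vs limit 30 → met
9. excise tax filing 581 days ago vs limit 540 → not met
10. inventory reconciliation 252 days ago vs limit 180 → not met
11. pregnancy warning notice absent → not met
12. excise tax bond $25,000 < $40,000 → not met
Not met: 1, 3, 4, 6, 7, 9, 10, 11, 12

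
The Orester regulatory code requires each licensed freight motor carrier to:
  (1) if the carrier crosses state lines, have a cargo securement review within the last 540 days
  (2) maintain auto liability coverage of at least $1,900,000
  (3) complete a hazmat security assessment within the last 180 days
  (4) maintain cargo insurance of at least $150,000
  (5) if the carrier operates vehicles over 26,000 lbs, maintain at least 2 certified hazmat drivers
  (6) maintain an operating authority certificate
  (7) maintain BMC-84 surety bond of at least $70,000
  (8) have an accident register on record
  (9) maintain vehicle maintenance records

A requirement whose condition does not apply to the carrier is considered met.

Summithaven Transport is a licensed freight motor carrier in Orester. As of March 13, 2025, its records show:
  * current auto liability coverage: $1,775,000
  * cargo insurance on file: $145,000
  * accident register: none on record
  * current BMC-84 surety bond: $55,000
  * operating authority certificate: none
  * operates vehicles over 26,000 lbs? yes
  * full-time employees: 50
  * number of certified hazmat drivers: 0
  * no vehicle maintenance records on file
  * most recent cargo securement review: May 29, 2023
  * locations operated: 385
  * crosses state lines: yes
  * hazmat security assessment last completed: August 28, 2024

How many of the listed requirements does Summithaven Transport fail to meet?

9

1. condition 'crosses state lines' holds; cargo securement review 654 days ago vs limit 540 → not met
2. auto liability coverage $1,775,000 < $1,900,000 → not met
3. hazmat security assessment 197 days ago vs limit 180 → not met
4. cargo insurance $145,000 < $150,000 → not met
5. condition 'operates vehicles over 26,000 lbs' holds; certified hazmat drivers 0 < 2 → not met
6. operating authority certificate absent → not met
7. BMC-84 surety bond $55,000 < $70,000 → not met
8. accident register absent → not met
9. vehicle maintenance records absent → not met
Not met: 9 of 9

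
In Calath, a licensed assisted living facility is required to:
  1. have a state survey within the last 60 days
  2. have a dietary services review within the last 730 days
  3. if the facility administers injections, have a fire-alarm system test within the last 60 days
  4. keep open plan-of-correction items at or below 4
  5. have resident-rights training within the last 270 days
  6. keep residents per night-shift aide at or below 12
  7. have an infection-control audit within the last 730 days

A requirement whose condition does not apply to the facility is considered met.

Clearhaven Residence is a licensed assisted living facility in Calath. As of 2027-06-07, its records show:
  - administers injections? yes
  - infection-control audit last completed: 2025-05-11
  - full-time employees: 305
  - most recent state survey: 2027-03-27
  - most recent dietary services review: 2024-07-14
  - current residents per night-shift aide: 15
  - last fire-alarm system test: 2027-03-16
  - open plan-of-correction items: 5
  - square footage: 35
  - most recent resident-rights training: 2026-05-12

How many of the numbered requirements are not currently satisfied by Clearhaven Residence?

1. state survey 72 days ago vs limit 60 → not met
2. dietary services review 1058 days ago vs limit 730 → not met
3. condition 'administers injections' holds; fire-alarm system test 83 days ago vs limit 60 → not met
4. open plan-of-correction items 5 > 4 → not met
5. resident-rights training 391 days ago vs limit 270 → not met
6. residents per night-shift aide 15 > 12 → not met
7. infection-control audit 757 days ago vs limit 730 → not met
Not met: 7 of 7

7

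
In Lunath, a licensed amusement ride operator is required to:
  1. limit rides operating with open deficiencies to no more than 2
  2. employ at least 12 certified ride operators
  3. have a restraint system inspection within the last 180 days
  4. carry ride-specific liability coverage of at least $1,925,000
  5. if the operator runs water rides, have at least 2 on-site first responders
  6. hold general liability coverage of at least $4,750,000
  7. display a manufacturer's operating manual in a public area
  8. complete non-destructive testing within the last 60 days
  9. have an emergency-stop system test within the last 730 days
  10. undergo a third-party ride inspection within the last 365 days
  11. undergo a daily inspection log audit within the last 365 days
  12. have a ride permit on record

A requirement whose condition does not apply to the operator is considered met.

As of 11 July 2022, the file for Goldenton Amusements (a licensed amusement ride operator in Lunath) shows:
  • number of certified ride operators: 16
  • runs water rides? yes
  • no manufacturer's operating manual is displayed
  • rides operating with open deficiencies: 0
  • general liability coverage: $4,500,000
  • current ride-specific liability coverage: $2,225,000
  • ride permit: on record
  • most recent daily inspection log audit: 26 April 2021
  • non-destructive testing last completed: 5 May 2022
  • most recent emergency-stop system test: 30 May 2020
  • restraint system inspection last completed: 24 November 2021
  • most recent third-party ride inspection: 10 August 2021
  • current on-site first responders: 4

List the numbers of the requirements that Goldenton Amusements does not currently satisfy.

1. rides operating with open deficiencies 0 ≤ 2 → met
2. certified ride operators 16 ≥ 12 → met
3. restraint system inspection 229 days ago vs limit 180 → not met
4. ride-specific liability coverage $2,225,000 ≥ $1,925,000 → met
5. condition 'runs water rides' holds; on-site first responders 4 ≥ 2 → met
6. general liability coverage $4,500,000 < $4,750,000 → not met
7. manufacturer's operating manual absent → not met
8. non-destructive testing 67 days ago vs limit 60 → not met
9. emergency-stop system test 772 days ago vs limit 730 → not met
10. third-party ride inspection 335 days ago vs limit 365 → met
11. daily inspection log audit 441 days ago vs limit 365 → not met
12. ride permit present → met
Not met: 3, 6, 7, 8, 9, 11

3, 6, 7, 8, 9, 11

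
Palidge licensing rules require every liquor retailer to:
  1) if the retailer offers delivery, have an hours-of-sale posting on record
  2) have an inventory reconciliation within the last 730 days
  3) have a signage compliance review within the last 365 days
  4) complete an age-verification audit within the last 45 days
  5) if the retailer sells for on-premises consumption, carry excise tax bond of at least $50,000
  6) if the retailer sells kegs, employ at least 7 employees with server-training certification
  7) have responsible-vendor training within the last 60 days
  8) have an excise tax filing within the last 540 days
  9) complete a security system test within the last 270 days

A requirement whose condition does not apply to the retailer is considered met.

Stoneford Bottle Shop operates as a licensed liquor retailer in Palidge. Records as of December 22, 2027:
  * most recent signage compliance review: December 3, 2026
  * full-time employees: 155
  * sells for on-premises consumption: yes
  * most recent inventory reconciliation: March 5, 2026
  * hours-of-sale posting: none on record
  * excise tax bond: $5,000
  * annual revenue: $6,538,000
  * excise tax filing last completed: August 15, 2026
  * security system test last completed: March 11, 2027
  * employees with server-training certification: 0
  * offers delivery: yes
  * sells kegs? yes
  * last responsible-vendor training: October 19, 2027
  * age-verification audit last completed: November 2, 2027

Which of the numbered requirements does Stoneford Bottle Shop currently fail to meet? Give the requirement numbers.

1, 3, 4, 5, 6, 7, 9

1. condition 'offers delivery' holds; hours-of-sale posting absent → not met
2. inventory reconciliation 657 days ago vs limit 730 → met
3. signage compliance review 384 days ago vs limit 365 → not met
4. age-verification audit 50 days ago vs limit 45 → not met
5. condition 'sells for on-premises consumption' holds; excise tax bond $5,000 < $50,000 → not met
6. condition 'sells kegs' holds; employees with server-training certification 0 < 7 → not met
7. responsible-vendor training 64 days ago vs limit 60 → not met
8. excise tax filing 494 days ago vs limit 540 → met
9. security system test 286 days ago vs limit 270 → not met
Not met: 1, 3, 4, 5, 6, 7, 9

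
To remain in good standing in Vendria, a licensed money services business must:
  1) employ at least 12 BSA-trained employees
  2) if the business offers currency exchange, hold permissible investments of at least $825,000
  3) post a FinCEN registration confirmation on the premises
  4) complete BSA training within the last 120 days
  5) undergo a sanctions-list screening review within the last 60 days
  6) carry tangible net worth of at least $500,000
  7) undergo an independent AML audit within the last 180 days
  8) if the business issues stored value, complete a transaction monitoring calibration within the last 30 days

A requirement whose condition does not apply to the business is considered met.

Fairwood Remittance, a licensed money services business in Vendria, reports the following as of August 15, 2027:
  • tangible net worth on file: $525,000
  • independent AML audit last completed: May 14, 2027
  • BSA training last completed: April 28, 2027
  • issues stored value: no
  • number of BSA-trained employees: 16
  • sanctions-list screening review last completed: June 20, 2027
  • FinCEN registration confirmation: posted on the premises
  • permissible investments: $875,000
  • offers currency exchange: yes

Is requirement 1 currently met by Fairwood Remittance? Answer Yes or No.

1. BSA-trained employees 16 ≥ 12 → met

Yes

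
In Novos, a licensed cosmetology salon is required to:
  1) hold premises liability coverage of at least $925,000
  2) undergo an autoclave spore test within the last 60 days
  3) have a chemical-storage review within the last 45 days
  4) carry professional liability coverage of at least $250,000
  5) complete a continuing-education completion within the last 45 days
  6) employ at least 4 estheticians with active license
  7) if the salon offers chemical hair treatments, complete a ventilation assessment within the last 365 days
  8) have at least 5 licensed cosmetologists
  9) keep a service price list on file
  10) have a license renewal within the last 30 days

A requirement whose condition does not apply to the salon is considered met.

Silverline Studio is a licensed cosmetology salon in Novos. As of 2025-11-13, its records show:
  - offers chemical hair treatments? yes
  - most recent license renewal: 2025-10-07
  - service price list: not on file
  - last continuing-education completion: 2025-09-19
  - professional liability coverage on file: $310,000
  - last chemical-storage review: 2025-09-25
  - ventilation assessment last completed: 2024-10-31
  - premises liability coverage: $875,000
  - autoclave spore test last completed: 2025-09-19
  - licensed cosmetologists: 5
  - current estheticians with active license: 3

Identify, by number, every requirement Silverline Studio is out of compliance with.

1. premises liability coverage $875,000 < $925,000 → not met
2. autoclave spore test 55 days ago vs limit 60 → met
3. chemical-storage review 49 days ago vs limit 45 → not met
4. professional liability coverage $310,000 ≥ $250,000 → met
5. continuing-education completion 55 days ago vs limit 45 → not met
6. estheticians with active license 3 < 4 → not met
7. condition 'offers chemical hair treatments' holds; ventilation assessment 378 days ago vs limit 365 → not met
8. licensed cosmetologists 5 ≥ 5 → met
9. service price list absent → not met
10. license renewal 37 days ago vs limit 30 → not met
Not met: 1, 3, 5, 6, 7, 9, 10

1, 3, 5, 6, 7, 9, 10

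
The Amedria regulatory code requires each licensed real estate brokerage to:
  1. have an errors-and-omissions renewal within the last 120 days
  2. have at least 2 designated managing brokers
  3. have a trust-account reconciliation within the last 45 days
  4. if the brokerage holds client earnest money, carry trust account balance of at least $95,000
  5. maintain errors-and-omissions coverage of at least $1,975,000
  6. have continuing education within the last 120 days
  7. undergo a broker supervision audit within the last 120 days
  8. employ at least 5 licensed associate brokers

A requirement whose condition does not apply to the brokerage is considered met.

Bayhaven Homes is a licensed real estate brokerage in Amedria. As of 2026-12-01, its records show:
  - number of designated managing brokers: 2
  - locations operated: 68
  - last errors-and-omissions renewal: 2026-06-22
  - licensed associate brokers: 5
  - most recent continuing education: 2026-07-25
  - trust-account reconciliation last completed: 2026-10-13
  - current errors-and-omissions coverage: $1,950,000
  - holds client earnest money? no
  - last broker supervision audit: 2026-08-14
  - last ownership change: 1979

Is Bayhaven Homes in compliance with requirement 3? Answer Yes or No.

No

3. trust-account reconciliation 49 days ago vs limit 45 → not met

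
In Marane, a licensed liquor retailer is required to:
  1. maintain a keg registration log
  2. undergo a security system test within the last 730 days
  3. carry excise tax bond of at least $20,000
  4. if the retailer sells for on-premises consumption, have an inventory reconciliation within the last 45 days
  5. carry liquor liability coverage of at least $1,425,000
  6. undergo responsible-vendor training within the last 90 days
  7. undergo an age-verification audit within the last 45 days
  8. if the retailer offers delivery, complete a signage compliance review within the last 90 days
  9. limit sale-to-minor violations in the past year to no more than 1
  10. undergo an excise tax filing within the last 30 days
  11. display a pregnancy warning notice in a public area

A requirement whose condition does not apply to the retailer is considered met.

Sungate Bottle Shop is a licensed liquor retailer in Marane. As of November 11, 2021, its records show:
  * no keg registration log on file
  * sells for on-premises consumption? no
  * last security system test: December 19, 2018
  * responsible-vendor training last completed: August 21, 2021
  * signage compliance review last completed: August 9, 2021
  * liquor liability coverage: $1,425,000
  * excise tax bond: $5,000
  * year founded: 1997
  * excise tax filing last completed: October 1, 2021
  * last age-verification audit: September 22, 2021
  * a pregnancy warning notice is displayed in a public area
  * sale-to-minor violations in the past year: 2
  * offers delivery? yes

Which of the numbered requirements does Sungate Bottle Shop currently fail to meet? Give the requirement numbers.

1. keg registration log absent → not met
2. security system test 1058 days ago vs limit 730 → not met
3. excise tax bond $5,000 < $20,000 → not met
4. condition 'sells for on-premises consumption' does not hold → requirement n/a → met
5. liquor liability coverage $1,425,000 ≥ $1,425,000 → met
6. responsible-vendor training 82 days ago vs limit 90 → met
7. age-verification audit 50 days ago vs limit 45 → not met
8. condition 'offers delivery' holds; signage compliance review 94 days ago vs limit 90 → not met
9. sale-to-minor violations in the past year 2 > 1 → not met
10. excise tax filing 41 days ago vs limit 30 → not met
11. pregnancy warning notice present → met
Not met: 1, 2, 3, 7, 8, 9, 10

1, 2, 3, 7, 8, 9, 10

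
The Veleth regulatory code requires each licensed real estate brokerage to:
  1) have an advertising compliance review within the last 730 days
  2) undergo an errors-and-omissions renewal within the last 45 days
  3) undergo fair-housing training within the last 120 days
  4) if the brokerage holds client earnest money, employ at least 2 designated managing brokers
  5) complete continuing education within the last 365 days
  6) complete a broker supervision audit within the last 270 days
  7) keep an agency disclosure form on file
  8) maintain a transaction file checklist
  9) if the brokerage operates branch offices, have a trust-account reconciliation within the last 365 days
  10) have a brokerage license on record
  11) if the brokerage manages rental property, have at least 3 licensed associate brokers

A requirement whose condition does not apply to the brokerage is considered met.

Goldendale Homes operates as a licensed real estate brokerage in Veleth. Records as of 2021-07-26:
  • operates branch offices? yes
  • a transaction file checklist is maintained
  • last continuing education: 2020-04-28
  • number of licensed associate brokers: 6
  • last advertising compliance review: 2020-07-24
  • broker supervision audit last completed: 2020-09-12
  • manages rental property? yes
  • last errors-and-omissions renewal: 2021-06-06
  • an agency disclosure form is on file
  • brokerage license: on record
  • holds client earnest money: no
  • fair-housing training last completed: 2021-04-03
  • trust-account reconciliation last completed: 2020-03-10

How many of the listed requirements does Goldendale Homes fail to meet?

1. advertising compliance review 367 days ago vs limit 730 → met
2. errors-and-omissions renewal 50 days ago vs limit 45 → not met
3. fair-housing training 114 days ago vs limit 120 → met
4. condition 'holds client earnest money' does not hold → requirement n/a → met
5. continuing education 454 days ago vs limit 365 → not met
6. broker supervision audit 317 days ago vs limit 270 → not met
7. agency disclosure form present → met
8. transaction file checklist present → met
9. condition 'operates branch offices' holds; trust-account reconciliation 503 days ago vs limit 365 → not met
10. brokerage license present → met
11. condition 'manages rental property' holds; licensed associate brokers 6 ≥ 3 → met
Not met: 4 of 11

4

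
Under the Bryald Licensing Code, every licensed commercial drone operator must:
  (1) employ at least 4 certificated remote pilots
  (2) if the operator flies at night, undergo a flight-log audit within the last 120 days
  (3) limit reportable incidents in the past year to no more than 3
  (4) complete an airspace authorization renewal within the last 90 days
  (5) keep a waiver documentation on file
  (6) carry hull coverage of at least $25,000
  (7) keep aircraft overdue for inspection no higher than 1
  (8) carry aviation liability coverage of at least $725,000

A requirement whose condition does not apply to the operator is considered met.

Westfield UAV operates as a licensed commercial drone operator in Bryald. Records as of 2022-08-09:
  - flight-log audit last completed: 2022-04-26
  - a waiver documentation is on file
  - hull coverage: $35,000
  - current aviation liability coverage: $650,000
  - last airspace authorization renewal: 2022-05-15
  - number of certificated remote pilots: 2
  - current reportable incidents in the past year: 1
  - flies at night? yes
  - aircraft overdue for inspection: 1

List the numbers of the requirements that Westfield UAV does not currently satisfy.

1. certificated remote pilots 2 < 4 → not met
2. condition 'flies at night' holds; flight-log audit 105 days ago vs limit 120 → met
3. reportable incidents in the past year 1 ≤ 3 → met
4. airspace authorization renewal 86 days ago vs limit 90 → met
5. waiver documentation present → met
6. hull coverage $35,000 ≥ $25,000 → met
7. aircraft overdue for inspection 1 ≤ 1 → met
8. aviation liability coverage $650,000 < $725,000 → not met
Not met: 1, 8

1, 8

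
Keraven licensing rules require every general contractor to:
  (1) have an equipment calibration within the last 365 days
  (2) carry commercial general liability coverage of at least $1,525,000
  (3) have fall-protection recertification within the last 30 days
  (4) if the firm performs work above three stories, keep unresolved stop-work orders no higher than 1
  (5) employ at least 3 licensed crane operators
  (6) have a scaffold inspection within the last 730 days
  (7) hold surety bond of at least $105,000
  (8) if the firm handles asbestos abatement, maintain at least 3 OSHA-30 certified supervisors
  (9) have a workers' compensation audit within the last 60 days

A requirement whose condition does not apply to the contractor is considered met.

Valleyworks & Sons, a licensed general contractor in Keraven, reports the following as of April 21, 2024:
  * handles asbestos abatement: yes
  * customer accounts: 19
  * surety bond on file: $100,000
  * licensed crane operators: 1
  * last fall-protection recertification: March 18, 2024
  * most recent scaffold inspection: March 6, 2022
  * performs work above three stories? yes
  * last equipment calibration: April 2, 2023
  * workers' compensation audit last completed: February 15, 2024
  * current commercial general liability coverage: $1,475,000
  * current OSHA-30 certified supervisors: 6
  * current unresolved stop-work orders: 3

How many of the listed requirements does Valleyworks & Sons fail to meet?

8

1. equipment calibration 385 days ago vs limit 365 → not met
2. commercial general liability coverage $1,475,000 < $1,525,000 → not met
3. fall-protection recertification 34 days ago vs limit 30 → not met
4. condition 'performs work above three stories' holds; unresolved stop-work orders 3 > 1 → not met
5. licensed crane operators 1 < 3 → not met
6. scaffold inspection 777 days ago vs limit 730 → not met
7. surety bond $100,000 < $105,000 → not met
8. condition 'handles asbestos abatement' holds; OSHA-30 certified supervisors 6 ≥ 3 → met
9. workers' compensation audit 66 days ago vs limit 60 → not met
Not met: 8 of 9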